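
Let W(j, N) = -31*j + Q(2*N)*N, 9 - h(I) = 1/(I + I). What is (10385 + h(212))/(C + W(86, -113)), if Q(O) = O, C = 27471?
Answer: 4407055/21345432 ≈ 0.20646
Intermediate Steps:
h(I) = 9 - 1/(2*I) (h(I) = 9 - 1/(I + I) = 9 - 1/(2*I))
W(j, N) = -31*j + 2*N² (W(j, N) = -31*j + (2*N)*N = -31*j + 2*N²)
(10385 + h(212))/(C + W(86, -113)) = (10385 + (9 - ½/212))/(27471 + (-31*86 + 2*(-113)²)) = (10385 + (9 - ½*1/212))/(27471 + (-2666 + 2*12769)) = (10385 + (9 - 1/424))/(27471 + (-2666 + 25538)) = (10385 + 3815/424)/(27471 + 22872) = (4407055/424)/50343 = (4407055/424)*(1/50343) = 4407055/21345432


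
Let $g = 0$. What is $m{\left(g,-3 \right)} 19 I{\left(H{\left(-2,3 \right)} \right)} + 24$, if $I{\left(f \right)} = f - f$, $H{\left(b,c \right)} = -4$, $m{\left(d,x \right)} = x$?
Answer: $24$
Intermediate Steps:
$I{\left(f \right)} = 0$
$m{\left(g,-3 \right)} 19 I{\left(H{\left(-2,3 \right)} \right)} + 24 = \left(-3\right) 19 \cdot 0 + 24 = \left(-57\right) 0 + 24 = 0 + 24 = 24$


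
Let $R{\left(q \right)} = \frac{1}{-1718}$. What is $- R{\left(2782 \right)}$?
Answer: $\frac{1}{1718} \approx 0.00058207$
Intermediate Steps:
$R{\left(q \right)} = - \frac{1}{1718}$
$- R{\left(2782 \right)} = \left(-1\right) \left(- \frac{1}{1718}\right) = \frac{1}{1718}$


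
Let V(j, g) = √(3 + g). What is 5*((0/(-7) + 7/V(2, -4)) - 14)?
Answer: -70 - 35*I ≈ -70.0 - 35.0*I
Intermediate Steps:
5*((0/(-7) + 7/V(2, -4)) - 14) = 5*((0/(-7) + 7/(√(3 - 4))) - 14) = 5*((0*(-⅐) + 7/(√(-1))) - 14) = 5*((0 + 7/I) - 14) = 5*((0 + 7*(-I)) - 14) = 5*((0 - 7*I) - 14) = 5*(-7*I - 14) = 5*(-14 - 7*I) = -70 - 35*I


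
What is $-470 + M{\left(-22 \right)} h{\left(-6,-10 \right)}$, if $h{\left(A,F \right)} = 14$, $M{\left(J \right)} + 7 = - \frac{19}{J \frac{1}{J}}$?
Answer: $-834$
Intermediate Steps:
$M{\left(J \right)} = -26$ ($M{\left(J \right)} = -7 - \frac{19}{J \frac{1}{J}} = -7 - \frac{19}{1} = -7 - 19 = -26$)
$-470 + M{\left(-22 \right)} h{\left(-6,-10 \right)} = -470 - 364 = -834$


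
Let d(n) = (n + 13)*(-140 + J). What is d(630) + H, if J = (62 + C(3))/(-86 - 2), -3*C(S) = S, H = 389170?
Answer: 26285977/88 ≈ 2.9870e+5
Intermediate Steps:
C(S) = -S/3
J = -61/88 (J = (62 - 1/3*3)/(-86 - 2) = (62 - 1)/(-88) = 61*(-1/88) = -61/88 ≈ -0.69318)
d(n) = -160953/88 - 12381*n/88 (d(n) = (n + 13)*(-140 - 61/88) = (13 + n)*(-12381/88) = -160953/88 - 12381*n/88)
d(630) + H = (-160953/88 - 12381/88*630) + 389170 = (-160953/88 - 3900015/44) + 389170 = -7960983/88 + 389170 = 26285977/88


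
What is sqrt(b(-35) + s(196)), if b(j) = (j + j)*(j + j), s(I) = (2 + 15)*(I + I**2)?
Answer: 14*sqrt(3374) ≈ 813.21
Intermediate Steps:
s(I) = 17*I + 17*I**2 (s(I) = 17*(I + I**2) = 17*I + 17*I**2)
b(j) = 4*j**2 (b(j) = (2*j)*(2*j) = 4*j**2)
sqrt(b(-35) + s(196)) = sqrt(4*(-35)**2 + 17*196*(1 + 196)) = sqrt(4*1225 + 17*196*197) = sqrt(4900 + 656404) = sqrt(661304) = 14*sqrt(3374)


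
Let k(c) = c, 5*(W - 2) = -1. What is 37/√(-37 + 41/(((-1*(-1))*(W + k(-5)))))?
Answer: -148*I*√797/797 ≈ -5.2424*I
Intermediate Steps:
W = 9/5 (W = 2 + (⅕)*(-1) = 2 - ⅕ = 9/5 ≈ 1.8000)
37/√(-37 + 41/(((-1*(-1))*(W + k(-5))))) = 37/√(-37 + 41/(((-1*(-1))*(9/5 - 5)))) = 37/√(-37 + 41/((1*(-16/5)))) = 37/√(-37 + 41/(-16/5)) = 37/√(-37 + 41*(-5/16)) = 37/√(-37 - 205/16) = 37/√(-797/16) = 37/(I*√797/4) = -4*I*√797/797*37 = -148*I*√797/797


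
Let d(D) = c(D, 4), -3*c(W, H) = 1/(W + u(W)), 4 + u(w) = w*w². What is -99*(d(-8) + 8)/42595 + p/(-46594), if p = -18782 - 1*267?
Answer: 202915534433/519983914660 ≈ 0.39023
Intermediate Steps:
u(w) = -4 + w³ (u(w) = -4 + w*w² = -4 + w³)
p = -19049 (p = -18782 - 267 = -19049)
c(W, H) = -1/(3*(-4 + W + W³)) (c(W, H) = -1/(3*(W + (-4 + W³))) = -1/(3*(-4 + W + W³)))
d(D) = -1/(-12 + 3*D + 3*D³)
-99*(d(-8) + 8)/42595 + p/(-46594) = -99*(-1/(-12 + 3*(-8) + 3*(-8)³) + 8)/42595 - 19049/(-46594) = -99*(-1/(-12 - 24 + 3*(-512)) + 8)*(1/42595) - 19049*(-1/46594) = -99*(-1/(-12 - 24 - 1536) + 8)*(1/42595) + 19049/46594 = -99*(-1/(-1572) + 8)*(1/42595) + 19049/46594 = -99*(-1*(-1/1572) + 8)*(1/42595) + 19049/46594 = -99*(1/1572 + 8)*(1/42595) + 19049/46594 = -99*12577/1572*(1/42595) + 19049/46594 = -415041/524*1/42595 + 19049/46594 = -415041/22319780 + 19049/46594 = 202915534433/519983914660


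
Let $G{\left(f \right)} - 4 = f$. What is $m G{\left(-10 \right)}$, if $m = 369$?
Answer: $-2214$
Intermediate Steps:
$G{\left(f \right)} = 4 + f$
$m G{\left(-10 \right)} = 369 \left(4 - 10\right) = 369 \left(-6\right) = -2214$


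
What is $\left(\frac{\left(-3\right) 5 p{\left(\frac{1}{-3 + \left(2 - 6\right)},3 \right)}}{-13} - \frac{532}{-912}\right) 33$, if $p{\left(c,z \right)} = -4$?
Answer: $- \frac{6919}{52} \approx -133.06$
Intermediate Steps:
$\left(\frac{\left(-3\right) 5 p{\left(\frac{1}{-3 + \left(2 - 6\right)},3 \right)}}{-13} - \frac{532}{-912}\right) 33 = \left(\frac{\left(-3\right) 5 \left(-4\right)}{-13} - \frac{532}{-912}\right) 33 = \left(\left(-15\right) \left(-4\right) \left(- \frac{1}{13}\right) - - \frac{7}{12}\right) 33 = \left(60 \left(- \frac{1}{13}\right) + \frac{7}{12}\right) 33 = \left(- \frac{60}{13} + \frac{7}{12}\right) 33 = \left(- \frac{629}{156}\right) 33 = - \frac{6919}{52}$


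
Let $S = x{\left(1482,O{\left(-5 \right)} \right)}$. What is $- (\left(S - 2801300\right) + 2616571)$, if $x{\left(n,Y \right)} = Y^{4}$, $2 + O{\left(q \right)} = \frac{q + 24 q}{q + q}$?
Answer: $\frac{2761183}{16} \approx 1.7257 \cdot 10^{5}$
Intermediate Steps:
$O{\left(q \right)} = \frac{21}{2}$ ($O{\left(q \right)} = -2 + \frac{q + 24 q}{q + q} = -2 + \frac{25 q}{2 q} = -2 + 25 q \frac{1}{2 q} = -2 + \frac{25}{2} = \frac{21}{2}$)
$S = \frac{194481}{16}$ ($S = \left(\frac{21}{2}\right)^{4} = \frac{194481}{16} \approx 12155.0$)
$- (\left(S - 2801300\right) + 2616571) = - (\left(\frac{194481}{16} - 2801300\right) + 2616571) = - (- \frac{44626319}{16} + 2616571) = \left(-1\right) \left(- \frac{2761183}{16}\right) = \frac{2761183}{16}$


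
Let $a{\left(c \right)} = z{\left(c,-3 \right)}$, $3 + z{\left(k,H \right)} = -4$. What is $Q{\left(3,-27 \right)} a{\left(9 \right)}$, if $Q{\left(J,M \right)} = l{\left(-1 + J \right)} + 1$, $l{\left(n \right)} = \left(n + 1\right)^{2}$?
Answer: $-70$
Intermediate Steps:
$z{\left(k,H \right)} = -7$ ($z{\left(k,H \right)} = -3 - 4 = -7$)
$a{\left(c \right)} = -7$
$l{\left(n \right)} = \left(1 + n\right)^{2}$
$Q{\left(J,M \right)} = 1 + J^{2}$ ($Q{\left(J,M \right)} = \left(1 + \left(-1 + J\right)\right)^{2} + 1 = J^{2} + 1 = 1 + J^{2}$)
$Q{\left(3,-27 \right)} a{\left(9 \right)} = \left(1 + 3^{2}\right) \left(-7\right) = \left(1 + 9\right) \left(-7\right) = 10 \left(-7\right) = -70$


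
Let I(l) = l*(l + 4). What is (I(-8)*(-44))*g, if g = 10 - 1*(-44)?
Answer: -76032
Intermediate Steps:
I(l) = l*(4 + l)
g = 54 (g = 10 + 44 = 54)
(I(-8)*(-44))*g = (-8*(4 - 8)*(-44))*54 = (-8*(-4)*(-44))*54 = (32*(-44))*54 = -1408*54 = -76032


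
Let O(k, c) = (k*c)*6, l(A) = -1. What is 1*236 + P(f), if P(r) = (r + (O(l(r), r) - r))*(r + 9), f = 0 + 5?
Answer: -184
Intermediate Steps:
f = 5
O(k, c) = 6*c*k (O(k, c) = (c*k)*6 = 6*c*k)
P(r) = -6*r*(9 + r) (P(r) = (r + (6*r*(-1) - r))*(r + 9) = (r + (-6*r - r))*(9 + r) = (r - 7*r)*(9 + r) = (-6*r)*(9 + r) = -6*r*(9 + r))
1*236 + P(f) = 1*236 - 6*5*(9 + 5) = 236 - 6*5*14 = 236 - 420 = -184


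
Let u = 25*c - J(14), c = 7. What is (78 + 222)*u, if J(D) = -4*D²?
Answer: 287700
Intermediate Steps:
u = 959 (u = 25*7 - (-4)*14² = 175 - (-4)*196 = 175 - 1*(-784) = 175 + 784 = 959)
(78 + 222)*u = (78 + 222)*959 = 300*959 = 287700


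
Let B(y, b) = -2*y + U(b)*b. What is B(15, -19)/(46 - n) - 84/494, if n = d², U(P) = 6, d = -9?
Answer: 34098/8645 ≈ 3.9442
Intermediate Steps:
n = 81 (n = (-9)² = 81)
B(y, b) = -2*y + 6*b
B(15, -19)/(46 - n) - 84/494 = (-2*15 + 6*(-19))/(46 - 1*81) - 84/494 = (-30 - 114)/(46 - 81) - 84*1/494 = -144/(-35) - 42/247 = -144*(-1/35) - 42/247 = 144/35 - 42/247 = 34098/8645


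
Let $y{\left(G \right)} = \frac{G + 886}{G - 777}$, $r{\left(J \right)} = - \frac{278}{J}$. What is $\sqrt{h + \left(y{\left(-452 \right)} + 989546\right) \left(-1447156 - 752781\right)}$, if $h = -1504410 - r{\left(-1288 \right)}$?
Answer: $\frac{3 i \sqrt{37880820433612078258931}}{395738} \approx 1.4754 \cdot 10^{6} i$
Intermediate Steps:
$y{\left(G \right)} = \frac{886 + G}{-777 + G}$
$h = - \frac{968840179}{644}$ ($h = -1504410 - - \frac{278}{-1288} = -1504410 - \left(-278\right) \left(- \frac{1}{1288}\right) = -1504410 - \frac{139}{644} = - \frac{968840179}{644} \approx -1.5044 \cdot 10^{6}$)
$\sqrt{h + \left(y{\left(-452 \right)} + 989546\right) \left(-1447156 - 752781\right)} = \sqrt{- \frac{968840179}{644} + \left(\frac{886 - 452}{-777 - 452} + 989546\right) \left(-1447156 - 752781\right)} = \sqrt{- \frac{968840179}{644} + \left(\frac{1}{-1229} \cdot 434 + 989546\right) \left(-2199937\right)} = \sqrt{- \frac{968840179}{644} + \left(\left(- \frac{1}{1229}\right) 434 + 989546\right) \left(-2199937\right)} = \sqrt{- \frac{968840179}{644} + \left(- \frac{434}{1229} + 989546\right) \left(-2199937\right)} = \sqrt{- \frac{968840179}{644} + \frac{1216151600}{1229} \left(-2199937\right)} = \sqrt{- \frac{968840179}{644} - \frac{2675456902449200}{1229}} = \sqrt{- \frac{1722995435881864791}{791476}} = \frac{3 i \sqrt{37880820433612078258931}}{395738}$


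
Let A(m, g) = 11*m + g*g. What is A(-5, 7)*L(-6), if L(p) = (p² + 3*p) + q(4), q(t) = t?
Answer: -132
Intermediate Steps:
A(m, g) = g² + 11*m (A(m, g) = 11*m + g² = g² + 11*m)
L(p) = 4 + p² + 3*p (L(p) = (p² + 3*p) + 4 = 4 + p² + 3*p)
A(-5, 7)*L(-6) = (7² + 11*(-5))*(4 + (-6)² + 3*(-6)) = (49 - 55)*(4 + 36 - 18) = -6*22 = -132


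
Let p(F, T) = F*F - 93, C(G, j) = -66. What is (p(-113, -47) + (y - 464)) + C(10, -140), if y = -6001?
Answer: 6145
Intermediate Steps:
p(F, T) = -93 + F² (p(F, T) = F² - 93 = -93 + F²)
(p(-113, -47) + (y - 464)) + C(10, -140) = ((-93 + (-113)²) + (-6001 - 464)) - 66 = ((-93 + 12769) - 6465) - 66 = (12676 - 6465) - 66 = 6211 - 66 = 6145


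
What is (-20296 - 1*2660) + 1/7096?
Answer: -162895775/7096 ≈ -22956.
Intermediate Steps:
(-20296 - 1*2660) + 1/7096 = (-20296 - 2660) + 1/7096 = -22956 + 1/7096 = -162895775/7096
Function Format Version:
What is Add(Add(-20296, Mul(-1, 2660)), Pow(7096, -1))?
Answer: Rational(-162895775, 7096) ≈ -22956.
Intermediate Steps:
Add(Add(-20296, Mul(-1, 2660)), Pow(7096, -1)) = Add(Add(-20296, -2660), Rational(1, 7096)) = Add(-22956, Rational(1, 7096)) = Rational(-162895775, 7096)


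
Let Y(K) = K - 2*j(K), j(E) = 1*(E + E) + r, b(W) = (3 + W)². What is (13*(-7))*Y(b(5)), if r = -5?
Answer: 16562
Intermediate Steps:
j(E) = -5 + 2*E (j(E) = 1*(E + E) - 5 = 1*(2*E) - 5 = 2*E - 5 = -5 + 2*E)
Y(K) = 10 - 3*K (Y(K) = K - 2*(-5 + 2*K) = K + (10 - 4*K) = 10 - 3*K)
(13*(-7))*Y(b(5)) = (13*(-7))*(10 - 3*(3 + 5)²) = -91*(10 - 3*8²) = -91*(10 - 3*64) = -91*(10 - 192) = -91*(-182) = 16562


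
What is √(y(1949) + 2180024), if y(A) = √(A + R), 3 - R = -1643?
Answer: √(2180024 + √3595) ≈ 1476.5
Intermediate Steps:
R = 1646 (R = 3 - 1*(-1643) = 3 + 1643 = 1646)
y(A) = √(1646 + A) (y(A) = √(A + 1646) = √(1646 + A))
√(y(1949) + 2180024) = √(√(1646 + 1949) + 2180024) = √(√3595 + 2180024) = √(2180024 + √3595)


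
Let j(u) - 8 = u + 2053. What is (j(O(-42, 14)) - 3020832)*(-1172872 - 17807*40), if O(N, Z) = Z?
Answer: 5690815796064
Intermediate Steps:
j(u) = 2061 + u (j(u) = 8 + (u + 2053) = 8 + (2053 + u) = 2061 + u)
(j(O(-42, 14)) - 3020832)*(-1172872 - 17807*40) = ((2061 + 14) - 3020832)*(-1172872 - 17807*40) = (2075 - 3020832)*(-1172872 - 712280) = -3018757*(-1885152) = 5690815796064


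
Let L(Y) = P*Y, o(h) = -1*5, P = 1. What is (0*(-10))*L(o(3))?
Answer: 0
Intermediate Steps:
o(h) = -5
L(Y) = Y (L(Y) = 1*Y = Y)
(0*(-10))*L(o(3)) = (0*(-10))*(-5) = 0*(-5) = 0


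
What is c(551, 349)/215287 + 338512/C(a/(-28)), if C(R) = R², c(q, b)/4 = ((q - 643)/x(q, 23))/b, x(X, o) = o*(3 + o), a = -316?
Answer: 16201556287429544/6095941179679 ≈ 2657.8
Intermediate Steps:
c(q, b) = 4*(-643/598 + q/598)/b (c(q, b) = 4*(((q - 643)/((23*(3 + 23))))/b) = 4*(((-643 + q)/((23*26)))/b) = 4*(((-643 + q)/598)/b) = 4*(((-643 + q)*(1/598))/b) = 4*((-643/598 + q/598)/b) = 4*(-643/598 + q/598)/b)
c(551, 349)/215287 + 338512/C(a/(-28)) = ((2/299)*(-643 + 551)/349)/215287 + 338512/((-316/(-28))²) = ((2/299)*(1/349)*(-92))*(1/215287) + 338512/((-316*(-1/28))²) = -8/4537*1/215287 + 338512/((79/7)²) = -8/976757119 + 338512/(6241/49) = -8/976757119 + 338512*(49/6241) = -8/976757119 + 16587088/6241 = 16201556287429544/6095941179679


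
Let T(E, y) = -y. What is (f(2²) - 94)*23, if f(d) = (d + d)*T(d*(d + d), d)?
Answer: -2898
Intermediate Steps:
f(d) = -2*d² (f(d) = (d + d)*(-d) = (2*d)*(-d) = -2*d²)
(f(2²) - 94)*23 = (-2*(2²)² - 94)*23 = (-2*4² - 94)*23 = (-2*16 - 94)*23 = (-32 - 94)*23 = -126*23 = -2898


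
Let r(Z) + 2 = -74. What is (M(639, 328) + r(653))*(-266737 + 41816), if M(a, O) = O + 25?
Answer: -62303117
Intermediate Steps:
M(a, O) = 25 + O
r(Z) = -76 (r(Z) = -2 - 74 = -76)
(M(639, 328) + r(653))*(-266737 + 41816) = ((25 + 328) - 76)*(-266737 + 41816) = (353 - 76)*(-224921) = 277*(-224921) = -62303117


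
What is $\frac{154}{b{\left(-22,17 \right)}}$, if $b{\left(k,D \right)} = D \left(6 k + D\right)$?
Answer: $- \frac{154}{1955} \approx -0.078772$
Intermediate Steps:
$b{\left(k,D \right)} = D \left(D + 6 k\right)$
$\frac{154}{b{\left(-22,17 \right)}} = \frac{154}{17 \left(17 + 6 \left(-22\right)\right)} = \frac{154}{17 \left(17 - 132\right)} = \frac{154}{17 \left(-115\right)} = \frac{154}{-1955} = 154 \left(- \frac{1}{1955}\right) = - \frac{154}{1955}$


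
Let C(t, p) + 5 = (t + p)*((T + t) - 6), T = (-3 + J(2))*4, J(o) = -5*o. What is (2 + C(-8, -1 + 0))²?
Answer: 349281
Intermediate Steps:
T = -52 (T = (-3 - 5*2)*4 = (-3 - 10)*4 = -13*4 = -52)
C(t, p) = -5 + (-58 + t)*(p + t) (C(t, p) = -5 + (t + p)*((-52 + t) - 6) = -5 + (p + t)*(-58 + t) = -5 + (-58 + t)*(p + t))
(2 + C(-8, -1 + 0))² = (2 + (-5 + (-8)² - 58*(-1 + 0) - 58*(-8) + (-1 + 0)*(-8)))² = (2 + (-5 + 64 - 58*(-1) + 464 - 1*(-8)))² = (2 + (-5 + 64 + 58 + 464 + 8))² = (2 + 589)² = 591² = 349281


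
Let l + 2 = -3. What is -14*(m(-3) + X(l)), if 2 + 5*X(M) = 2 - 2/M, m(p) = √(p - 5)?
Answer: -28/25 - 28*I*√2 ≈ -1.12 - 39.598*I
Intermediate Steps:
m(p) = √(-5 + p)
l = -5 (l = -2 - 3 = -5)
X(M) = -2/(5*M) (X(M) = -⅖ + (2 - 2/M)/5 = -⅖ + (⅖ - 2/(5*M)) = -2/(5*M))
-14*(m(-3) + X(l)) = -14*(√(-5 - 3) - ⅖/(-5)) = -14*(√(-8) - ⅖*(-⅕)) = -14*(2*I*√2 + 2/25) = -14*(2/25 + 2*I*√2) = -28/25 - 28*I*√2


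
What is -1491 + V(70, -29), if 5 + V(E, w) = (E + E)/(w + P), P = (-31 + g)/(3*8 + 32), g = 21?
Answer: -1226152/817 ≈ -1500.8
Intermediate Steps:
P = -5/28 (P = (-31 + 21)/(3*8 + 32) = -10/(24 + 32) = -10/56 = -10*1/56 = -5/28 ≈ -0.17857)
V(E, w) = -5 + 2*E/(-5/28 + w) (V(E, w) = -5 + (E + E)/(w - 5/28) = -5 + (2*E)/(-5/28 + w) = -5 + 2*E/(-5/28 + w))
-1491 + V(70, -29) = -1491 + (25 - 140*(-29) + 56*70)/(-5 + 28*(-29)) = -1491 + (25 + 4060 + 3920)/(-5 - 812) = -1491 + 8005/(-817) = -1491 - 1/817*8005 = -1491 - 8005/817 = -1226152/817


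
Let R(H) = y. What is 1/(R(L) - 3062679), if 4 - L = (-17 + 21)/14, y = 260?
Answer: -1/3062419 ≈ -3.2654e-7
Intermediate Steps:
L = 26/7 (L = 4 - (-17 + 21)/14 = 4 - 4/14 = 4 - 1*2/7 = 4 - 2/7 = 26/7 ≈ 3.7143)
R(H) = 260
1/(R(L) - 3062679) = 1/(260 - 3062679) = 1/(-3062419) = -1/3062419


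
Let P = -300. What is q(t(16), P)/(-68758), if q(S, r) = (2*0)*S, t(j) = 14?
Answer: 0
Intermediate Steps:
q(S, r) = 0 (q(S, r) = 0*S = 0)
q(t(16), P)/(-68758) = 0/(-68758) = 0*(-1/68758) = 0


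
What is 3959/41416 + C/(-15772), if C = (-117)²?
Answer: -126125569/163303288 ≈ -0.77234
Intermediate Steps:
C = 13689
3959/41416 + C/(-15772) = 3959/41416 + 13689/(-15772) = 3959*(1/41416) + 13689*(-1/15772) = 3959/41416 - 13689/15772 = -126125569/163303288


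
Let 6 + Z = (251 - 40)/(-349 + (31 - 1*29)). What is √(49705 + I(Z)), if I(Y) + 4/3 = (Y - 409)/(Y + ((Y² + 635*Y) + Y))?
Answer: √28135858285060246894569/752376867 ≈ 222.94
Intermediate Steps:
Z = -2293/347 (Z = -6 + (251 - 40)/(-349 + (31 - 1*29)) = -6 + 211/(-349 + (31 - 29)) = -6 + 211/(-349 + 2) = -6 + 211/(-347) = -6 + 211*(-1/347) = -6 - 211/347 = -2293/347 ≈ -6.6081)
I(Y) = -4/3 + (-409 + Y)/(Y² + 637*Y) (I(Y) = -4/3 + (Y - 409)/(Y + ((Y² + 635*Y) + Y)) = -4/3 + (-409 + Y)/(Y + (Y² + 636*Y)) = -4/3 + (-409 + Y)/(Y² + 637*Y))
√(49705 + I(Z)) = √(49705 + (-1227 - 2545*(-2293/347) - 4*(-2293/347)²)/(3*(-2293/347)*(637 - 2293/347))) = √(49705 + (⅓)*(-347/2293)*(-1227 + 5835685/347 - 4*5257849/120409)/(218746/347)) = √(49705 + (⅓)*(-347/2293)*(347/218746)*(-1227 + 5835685/347 - 21031396/120409)) = √(49705 + (⅓)*(-347/2293)*(347/218746)*(1856209456/120409)) = √(49705 - 928104728/752376867) = √(37395964069507/752376867) = √28135858285060246894569/752376867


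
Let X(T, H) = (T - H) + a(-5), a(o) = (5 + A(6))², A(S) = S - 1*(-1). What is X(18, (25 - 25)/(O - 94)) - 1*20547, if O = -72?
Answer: -20385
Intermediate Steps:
A(S) = 1 + S (A(S) = S + 1 = 1 + S)
a(o) = 144 (a(o) = (5 + (1 + 6))² = (5 + 7)² = 12² = 144)
X(T, H) = 144 + T - H (X(T, H) = (T - H) + 144 = 144 + T - H)
X(18, (25 - 25)/(O - 94)) - 1*20547 = (144 + 18 - (25 - 25)/(-72 - 94)) - 1*20547 = (144 + 18 - 0/(-166)) - 20547 = (144 + 18 - 0*(-1)/166) - 20547 = (144 + 18 - 1*0) - 20547 = (144 + 18 + 0) - 20547 = 162 - 20547 = -20385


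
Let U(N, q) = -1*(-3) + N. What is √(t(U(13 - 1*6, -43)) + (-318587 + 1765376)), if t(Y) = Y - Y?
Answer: √1446789 ≈ 1202.8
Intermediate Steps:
U(N, q) = 3 + N
t(Y) = 0
√(t(U(13 - 1*6, -43)) + (-318587 + 1765376)) = √(0 + (-318587 + 1765376)) = √(0 + 1446789) = √1446789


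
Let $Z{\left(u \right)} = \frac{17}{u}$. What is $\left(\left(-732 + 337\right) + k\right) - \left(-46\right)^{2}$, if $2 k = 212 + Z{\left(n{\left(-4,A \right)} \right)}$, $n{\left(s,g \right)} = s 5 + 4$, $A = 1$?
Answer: $- \frac{76977}{32} \approx -2405.5$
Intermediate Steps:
$n{\left(s,g \right)} = 4 + 5 s$ ($n{\left(s,g \right)} = 5 s + 4 = 4 + 5 s$)
$k = \frac{3375}{32}$ ($k = \frac{212 + \frac{17}{4 + 5 \left(-4\right)}}{2} = \frac{212 + \frac{17}{4 - 20}}{2} = \frac{212 + \frac{17}{-16}}{2} = \frac{212 + 17 \left(- \frac{1}{16}\right)}{2} = \frac{212 - \frac{17}{16}}{2} = \frac{1}{2} \cdot \frac{3375}{16} = \frac{3375}{32} \approx 105.47$)
$\left(\left(-732 + 337\right) + k\right) - \left(-46\right)^{2} = \left(\left(-732 + 337\right) + \frac{3375}{32}\right) - \left(-46\right)^{2} = \left(-395 + \frac{3375}{32}\right) - 2116 = - \frac{9265}{32} - 2116 = - \frac{76977}{32}$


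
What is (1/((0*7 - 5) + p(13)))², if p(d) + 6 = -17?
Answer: 1/784 ≈ 0.0012755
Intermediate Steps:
p(d) = -23 (p(d) = -6 - 17 = -23)
(1/((0*7 - 5) + p(13)))² = (1/((0*7 - 5) - 23))² = (1/((0 - 5) - 23))² = (1/(-5 - 23))² = (1/(-28))² = (-1/28)² = 1/784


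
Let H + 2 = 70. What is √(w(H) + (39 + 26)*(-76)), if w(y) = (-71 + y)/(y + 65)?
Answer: I*√87384059/133 ≈ 70.285*I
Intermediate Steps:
H = 68 (H = -2 + 70 = 68)
w(y) = (-71 + y)/(65 + y)
√(w(H) + (39 + 26)*(-76)) = √((-71 + 68)/(65 + 68) + (39 + 26)*(-76)) = √(-3/133 + 65*(-76)) = √((1/133)*(-3) - 4940) = √(-3/133 - 4940) = √(-657023/133) = I*√87384059/133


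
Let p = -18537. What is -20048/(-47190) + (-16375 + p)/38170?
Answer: -4010296/8187465 ≈ -0.48981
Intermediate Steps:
-20048/(-47190) + (-16375 + p)/38170 = -20048/(-47190) + (-16375 - 18537)/38170 = -20048*(-1/47190) - 34912*1/38170 = 10024/23595 - 17456/19085 = -4010296/8187465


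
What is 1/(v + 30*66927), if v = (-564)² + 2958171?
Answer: 1/5284077 ≈ 1.8925e-7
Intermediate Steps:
v = 3276267 (v = 318096 + 2958171 = 3276267)
1/(v + 30*66927) = 1/(3276267 + 30*66927) = 1/(3276267 + 2007810) = 1/5284077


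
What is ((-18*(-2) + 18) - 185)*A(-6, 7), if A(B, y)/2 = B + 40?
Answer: -8908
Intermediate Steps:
A(B, y) = 80 + 2*B (A(B, y) = 2*(B + 40) = 2*(40 + B) = 80 + 2*B)
((-18*(-2) + 18) - 185)*A(-6, 7) = ((-18*(-2) + 18) - 185)*(80 + 2*(-6)) = ((36 + 18) - 185)*(80 - 12) = (54 - 185)*68 = -131*68 = -8908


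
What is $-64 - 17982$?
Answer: $-18046$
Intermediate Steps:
$-64 - 17982 = -18046$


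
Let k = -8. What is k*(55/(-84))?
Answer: 110/21 ≈ 5.2381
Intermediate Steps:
k*(55/(-84)) = -440/(-84) = -440*(-1)/84 = -8*(-55/84) = 110/21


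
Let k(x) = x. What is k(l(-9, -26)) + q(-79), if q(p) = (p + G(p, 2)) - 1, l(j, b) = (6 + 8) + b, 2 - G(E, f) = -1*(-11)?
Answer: -101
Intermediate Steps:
G(E, f) = -9 (G(E, f) = 2 - (-1)*(-11) = 2 - 1*11 = 2 - 11 = -9)
l(j, b) = 14 + b
q(p) = -10 + p (q(p) = (p - 9) - 1 = (-9 + p) - 1 = -10 + p)
k(l(-9, -26)) + q(-79) = (14 - 26) + (-10 - 79) = -12 - 89 = -101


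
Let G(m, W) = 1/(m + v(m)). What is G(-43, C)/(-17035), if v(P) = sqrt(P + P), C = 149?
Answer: 1/766575 + I*sqrt(86)/32962725 ≈ 1.3045e-6 + 2.8134e-7*I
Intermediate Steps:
v(P) = sqrt(2)*sqrt(P) (v(P) = sqrt(2*P) = sqrt(2)*sqrt(P))
G(m, W) = 1/(m + sqrt(2)*sqrt(m))
G(-43, C)/(-17035) = 1/(-43 + sqrt(2)*sqrt(-43)*(-17035)) = -1/17035/(-43 + sqrt(2)*(I*sqrt(43))) = -1/17035/(-43 + I*sqrt(86)) = -1/(17035*(-43 + I*sqrt(86)))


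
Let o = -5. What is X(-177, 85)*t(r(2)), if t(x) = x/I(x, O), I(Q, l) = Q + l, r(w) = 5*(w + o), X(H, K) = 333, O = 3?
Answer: 1665/4 ≈ 416.25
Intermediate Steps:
r(w) = -25 + 5*w (r(w) = 5*(w - 5) = 5*(-5 + w) = -25 + 5*w)
t(x) = x/(3 + x) (t(x) = x/(x + 3) = x/(3 + x))
X(-177, 85)*t(r(2)) = 333*((-25 + 5*2)/(3 + (-25 + 5*2))) = 333*((-25 + 10)/(3 + (-25 + 10))) = 333*(-15/(3 - 15)) = 333*(-15/(-12)) = 333*(-15*(-1/12)) = 333*(5/4) = 1665/4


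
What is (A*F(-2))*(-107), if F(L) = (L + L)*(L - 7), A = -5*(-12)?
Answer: -231120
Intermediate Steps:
A = 60
F(L) = 2*L*(-7 + L) (F(L) = (2*L)*(-7 + L) = 2*L*(-7 + L))
(A*F(-2))*(-107) = (60*(2*(-2)*(-7 - 2)))*(-107) = (60*(2*(-2)*(-9)))*(-107) = (60*36)*(-107) = 2160*(-107) = -231120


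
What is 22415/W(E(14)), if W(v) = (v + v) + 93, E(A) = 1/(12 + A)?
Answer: 58279/242 ≈ 240.82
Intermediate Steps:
W(v) = 93 + 2*v (W(v) = 2*v + 93 = 93 + 2*v)
22415/W(E(14)) = 22415/(93 + 2/(12 + 14)) = 22415/(93 + 2/26) = 22415/(93 + 2*(1/26)) = 22415/(93 + 1/13) = 22415/(1210/13) = 22415*(13/1210) = 58279/242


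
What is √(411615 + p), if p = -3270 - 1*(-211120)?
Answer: √619465 ≈ 787.06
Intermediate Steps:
p = 207850 (p = -3270 + 211120 = 207850)
√(411615 + p) = √(411615 + 207850) = √619465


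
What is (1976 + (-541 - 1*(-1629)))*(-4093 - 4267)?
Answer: -25615040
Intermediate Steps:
(1976 + (-541 - 1*(-1629)))*(-4093 - 4267) = (1976 + (-541 + 1629))*(-8360) = (1976 + 1088)*(-8360) = 3064*(-8360) = -25615040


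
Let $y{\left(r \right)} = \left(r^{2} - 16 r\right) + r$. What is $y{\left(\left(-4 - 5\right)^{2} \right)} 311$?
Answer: $1662606$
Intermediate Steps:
$y{\left(r \right)} = r^{2} - 15 r$
$y{\left(\left(-4 - 5\right)^{2} \right)} 311 = \left(-4 - 5\right)^{2} \left(-15 + \left(-4 - 5\right)^{2}\right) 311 = \left(-9\right)^{2} \left(-15 + \left(-9\right)^{2}\right) 311 = 81 \left(-15 + 81\right) 311 = 81 \cdot 66 \cdot 311 = 5346 \cdot 311 = 1662606$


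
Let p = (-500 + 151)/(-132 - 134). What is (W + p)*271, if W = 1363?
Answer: 98347797/266 ≈ 3.6973e+5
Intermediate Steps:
p = 349/266 (p = -349/(-266) = -349*(-1/266) = 349/266 ≈ 1.3120)
(W + p)*271 = (1363 + 349/266)*271 = (362907/266)*271 = 98347797/266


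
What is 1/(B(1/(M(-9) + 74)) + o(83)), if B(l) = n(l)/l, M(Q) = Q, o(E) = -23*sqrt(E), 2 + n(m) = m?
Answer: 129/27266 - 23*sqrt(83)/27266 ≈ -0.0029539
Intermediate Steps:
n(m) = -2 + m
B(l) = (-2 + l)/l
1/(B(1/(M(-9) + 74)) + o(83)) = 1/((-2 + 1/(-9 + 74))/(1/(-9 + 74)) - 23*sqrt(83)) = 1/((-2 + 1/65)/(1/65) - 23*sqrt(83)) = 1/(65*(-129/65) - 23*sqrt(83)) = 1/(-129 - 23*sqrt(83))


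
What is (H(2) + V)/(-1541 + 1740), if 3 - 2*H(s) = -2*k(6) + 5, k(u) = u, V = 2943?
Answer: 2948/199 ≈ 14.814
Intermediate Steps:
H(s) = 5 (H(s) = 3/2 - (-2*6 + 5)/2 = 3/2 - (-12 + 5)/2 = 3/2 - ½*(-7) = 3/2 + 7/2 = 5)
(H(2) + V)/(-1541 + 1740) = (5 + 2943)/(-1541 + 1740) = 2948/199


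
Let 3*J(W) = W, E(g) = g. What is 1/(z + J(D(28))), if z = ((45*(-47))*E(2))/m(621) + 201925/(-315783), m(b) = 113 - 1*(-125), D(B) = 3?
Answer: -37578177/654331943 ≈ -0.057430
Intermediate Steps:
m(b) = 238 (m(b) = 113 + 125 = 238)
J(W) = W/3
z = -691910120/37578177 (z = ((45*(-47))*2)/238 + 201925/(-315783) = -2115*2*(1/238) + 201925*(-1/315783) = -4230*1/238 - 201925/315783 = -2115/119 - 201925/315783 = -691910120/37578177 ≈ -18.413)
1/(z + J(D(28))) = 1/(-691910120/37578177 + (1/3)*3) = 1/(-691910120/37578177 + 1) = 1/(-654331943/37578177) = -37578177/654331943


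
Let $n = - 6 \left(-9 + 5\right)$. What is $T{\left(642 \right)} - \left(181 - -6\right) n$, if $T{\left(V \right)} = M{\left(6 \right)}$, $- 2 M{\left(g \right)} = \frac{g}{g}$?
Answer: $- \frac{8977}{2} \approx -4488.5$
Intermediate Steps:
$M{\left(g \right)} = - \frac{1}{2}$ ($M{\left(g \right)} = - \frac{g \frac{1}{g}}{2} = \left(- \frac{1}{2}\right) 1 = - \frac{1}{2}$)
$T{\left(V \right)} = - \frac{1}{2}$
$n = 24$ ($n = \left(-6\right) \left(-4\right) = 24$)
$T{\left(642 \right)} - \left(181 - -6\right) n = - \frac{1}{2} - \left(181 - -6\right) 24 = - \frac{1}{2} - \left(181 + \left(-2 + 8\right)\right) 24 = - \frac{1}{2} - \left(181 + 6\right) 24 = - \frac{1}{2} - 187 \cdot 24 = - \frac{1}{2} - 4488 = - \frac{8977}{2}$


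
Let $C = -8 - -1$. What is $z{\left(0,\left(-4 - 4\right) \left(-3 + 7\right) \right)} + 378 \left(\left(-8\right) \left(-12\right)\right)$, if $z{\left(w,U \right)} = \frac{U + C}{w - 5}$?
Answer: $\frac{181479}{5} \approx 36296.0$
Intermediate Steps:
$C = -7$ ($C = -8 + 1 = -7$)
$z{\left(w,U \right)} = \frac{-7 + U}{-5 + w}$ ($z{\left(w,U \right)} = \frac{U - 7}{w - 5} = \frac{-7 + U}{-5 + w}$)
$z{\left(0,\left(-4 - 4\right) \left(-3 + 7\right) \right)} + 378 \left(\left(-8\right) \left(-12\right)\right) = \frac{-7 + \left(-4 - 4\right) \left(-3 + 7\right)}{-5 + 0} + 378 \left(\left(-8\right) \left(-12\right)\right) = \frac{-7 - 32}{-5} + 378 \cdot 96 = - \frac{-7 - 32}{5} + 36288 = \left(- \frac{1}{5}\right) \left(-39\right) + 36288 = \frac{39}{5} + 36288 = \frac{181479}{5}$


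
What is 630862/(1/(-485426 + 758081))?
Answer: 172007678610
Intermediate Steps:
630862/(1/(-485426 + 758081)) = 630862/(1/272655) = 630862*272655 = 172007678610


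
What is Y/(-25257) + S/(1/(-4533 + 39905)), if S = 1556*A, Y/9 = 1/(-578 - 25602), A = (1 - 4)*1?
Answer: -36393231115792317/220409420 ≈ -1.6512e+8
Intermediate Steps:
A = -3 (A = -3*1 = -3)
Y = -9/26180 (Y = 9/(-578 - 25602) = 9/(-26180) = 9*(-1/26180) = -9/26180 ≈ -0.00034377)
S = -4668 (S = 1556*(-3) = -4668)
Y/(-25257) + S/(1/(-4533 + 39905)) = -9/26180/(-25257) - 4668/(1/(-4533 + 39905)) = -9/26180*(-1/25257) - 4668/(1/35372) = 3/220409420 - 4668/1/35372 = 3/220409420 - 4668*35372 = 3/220409420 - 165116496 = -36393231115792317/220409420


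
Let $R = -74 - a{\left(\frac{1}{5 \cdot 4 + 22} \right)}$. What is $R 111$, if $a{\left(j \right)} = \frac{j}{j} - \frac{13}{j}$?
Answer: $52281$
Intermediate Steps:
$a{\left(j \right)} = 1 - \frac{13}{j}$
$R = 471$ ($R = -74 - \frac{-13 + \frac{1}{5 \cdot 4 + 22}}{\frac{1}{5 \cdot 4 + 22}} = -74 - \frac{-13 + \frac{1}{20 + 22}}{\frac{1}{20 + 22}} = -74 - \frac{-13 + \frac{1}{42}}{\frac{1}{42}} = -74 - \frac{1}{\frac{1}{42}} \left(-13 + \frac{1}{42}\right) = -74 - 42 \left(- \frac{545}{42}\right) = -74 - -545 = -74 + 545 = 471$)
$R 111 = 471 \cdot 111 = 52281$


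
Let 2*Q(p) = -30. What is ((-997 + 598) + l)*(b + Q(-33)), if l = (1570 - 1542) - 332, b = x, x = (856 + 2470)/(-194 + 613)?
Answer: 2080177/419 ≈ 4964.6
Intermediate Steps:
Q(p) = -15 (Q(p) = (½)*(-30) = -15)
x = 3326/419 ≈ 7.9380
b = 3326/419 ≈ 7.9380
l = -304 (l = 28 - 332 = -304)
((-997 + 598) + l)*(b + Q(-33)) = ((-997 + 598) - 304)*(3326/419 - 15) = (-399 - 304)*(-2959/419) = -703*(-2959/419) = 2080177/419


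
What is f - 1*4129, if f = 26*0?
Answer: -4129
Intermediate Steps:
f = 0
f - 1*4129 = 0 - 1*4129 = 0 - 4129 = -4129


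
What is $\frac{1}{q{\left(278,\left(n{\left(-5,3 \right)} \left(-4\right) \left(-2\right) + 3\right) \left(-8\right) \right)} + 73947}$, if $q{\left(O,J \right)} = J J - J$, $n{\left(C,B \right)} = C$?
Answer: $\frac{1}{161267} \approx 6.2009 \cdot 10^{-6}$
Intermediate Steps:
$q{\left(O,J \right)} = J^{2} - J$
$\frac{1}{q{\left(278,\left(n{\left(-5,3 \right)} \left(-4\right) \left(-2\right) + 3\right) \left(-8\right) \right)} + 73947} = \frac{1}{\left(\left(-5\right) \left(-4\right) \left(-2\right) + 3\right) \left(-8\right) \left(-1 + \left(\left(-5\right) \left(-4\right) \left(-2\right) + 3\right) \left(-8\right)\right) + 73947} = \frac{1}{\left(20 \left(-2\right) + 3\right) \left(-8\right) \left(-1 + \left(20 \left(-2\right) + 3\right) \left(-8\right)\right) + 73947} = \frac{1}{\left(-40 + 3\right) \left(-8\right) \left(-1 + \left(-40 + 3\right) \left(-8\right)\right) + 73947} = \frac{1}{\left(-37\right) \left(-8\right) \left(-1 - -296\right) + 73947} = \frac{1}{296 \left(-1 + 296\right) + 73947} = \frac{1}{296 \cdot 295 + 73947} = \frac{1}{87320 + 73947} = \frac{1}{161267}$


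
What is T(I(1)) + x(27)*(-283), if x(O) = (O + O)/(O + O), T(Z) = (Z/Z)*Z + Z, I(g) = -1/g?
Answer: -285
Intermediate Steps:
T(Z) = 2*Z (T(Z) = 1*Z + Z = Z + Z = 2*Z)
x(O) = 1 (x(O) = (2*O)/((2*O)) = (2*O)*(1/(2*O)) = 1)
T(I(1)) + x(27)*(-283) = 2*(-1/1) + 1*(-283) = 2*(-1*1) - 283 = 2*(-1) - 283 = -2 - 283 = -285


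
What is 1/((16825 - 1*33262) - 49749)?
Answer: -1/66186 ≈ -1.5109e-5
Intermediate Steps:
1/((16825 - 1*33262) - 49749) = 1/((16825 - 33262) - 49749) = 1/(-16437 - 49749) = 1/(-66186) = -1/66186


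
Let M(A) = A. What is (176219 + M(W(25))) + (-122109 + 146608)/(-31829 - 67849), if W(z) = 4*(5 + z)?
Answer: 17577094343/99678 ≈ 1.7634e+5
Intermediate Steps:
W(z) = 20 + 4*z
(176219 + M(W(25))) + (-122109 + 146608)/(-31829 - 67849) = (176219 + (20 + 4*25)) + (-122109 + 146608)/(-31829 - 67849) = (176219 + (20 + 100)) + 24499/(-99678) = (176219 + 120) + 24499*(-1/99678) = 176339 - 24499/99678 = 17577094343/99678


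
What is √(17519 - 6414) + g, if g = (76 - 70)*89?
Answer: 534 + √11105 ≈ 639.38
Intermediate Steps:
g = 534 (g = 6*89 = 534)
√(17519 - 6414) + g = √(17519 - 6414) + 534 = √11105 + 534 = 534 + √11105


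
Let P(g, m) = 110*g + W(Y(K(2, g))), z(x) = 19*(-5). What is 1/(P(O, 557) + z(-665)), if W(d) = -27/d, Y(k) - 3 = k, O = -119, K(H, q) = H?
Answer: -5/65952 ≈ -7.5813e-5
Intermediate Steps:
Y(k) = 3 + k
z(x) = -95
P(g, m) = -27/5 + 110*g (P(g, m) = 110*g - 27/(3 + 2) = 110*g - 27/5 = -27/5 + 110*g)
1/(P(O, 557) + z(-665)) = 1/((-27/5 + 110*(-119)) - 95) = 1/((-27/5 - 13090) - 95) = 1/(-65477/5 - 95) = 1/(-65952/5) = -5/65952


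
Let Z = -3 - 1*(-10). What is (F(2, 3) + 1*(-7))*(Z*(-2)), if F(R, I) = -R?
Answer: 126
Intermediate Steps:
Z = 7 (Z = -3 + 10 = 7)
(F(2, 3) + 1*(-7))*(Z*(-2)) = (-1*2 + 1*(-7))*(7*(-2)) = (-2 - 7)*(-14) = -9*(-14) = 126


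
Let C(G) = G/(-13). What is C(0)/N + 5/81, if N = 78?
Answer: 5/81 ≈ 0.061728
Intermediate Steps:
C(G) = -G/13 (C(G) = G*(-1/13) = -G/13)
C(0)/N + 5/81 = -1/13*0/78 + 5/81 = 0*(1/78) + 5*(1/81) = 0 + 5/81 = 5/81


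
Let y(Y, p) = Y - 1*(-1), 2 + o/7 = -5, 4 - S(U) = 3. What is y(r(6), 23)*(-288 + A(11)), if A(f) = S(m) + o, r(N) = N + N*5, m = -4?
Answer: -12432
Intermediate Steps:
r(N) = 6*N (r(N) = N + 5*N = 6*N)
S(U) = 1 (S(U) = 4 - 1*3 = 4 - 3 = 1)
o = -49 (o = -14 + 7*(-5) = -14 - 35 = -49)
y(Y, p) = 1 + Y (y(Y, p) = Y + 1 = 1 + Y)
A(f) = -48 (A(f) = 1 - 49 = -48)
y(r(6), 23)*(-288 + A(11)) = (1 + 6*6)*(-288 - 48) = (1 + 36)*(-336) = 37*(-336) = -12432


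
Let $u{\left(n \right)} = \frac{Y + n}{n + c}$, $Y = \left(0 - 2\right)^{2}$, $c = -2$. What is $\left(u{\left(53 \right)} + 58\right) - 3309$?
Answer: $- \frac{55248}{17} \approx -3249.9$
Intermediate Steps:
$Y = 4$ ($Y = \left(-2\right)^{2} = 4$)
$u{\left(n \right)} = \frac{4 + n}{-2 + n}$ ($u{\left(n \right)} = \frac{4 + n}{n - 2} = \frac{4 + n}{-2 + n}$)
$\left(u{\left(53 \right)} + 58\right) - 3309 = \left(\frac{4 + 53}{-2 + 53} + 58\right) - 3309 = \left(\frac{1}{51} \cdot 57 + 58\right) - 3309 = \left(\frac{19}{17} + 58\right) - 3309 = \frac{1005}{17} - 3309 = - \frac{55248}{17}$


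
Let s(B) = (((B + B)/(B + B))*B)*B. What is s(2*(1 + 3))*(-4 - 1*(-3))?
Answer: -64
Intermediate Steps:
s(B) = B**2 (s(B) = (((2*B)/((2*B)))*B)*B = (((2*B)*(1/(2*B)))*B)*B = (1*B)*B = B*B = B**2)
s(2*(1 + 3))*(-4 - 1*(-3)) = (2*(1 + 3))**2*(-4 - 1*(-3)) = (2*4)**2*(-4 + 3) = 8**2*(-1) = 64*(-1) = -64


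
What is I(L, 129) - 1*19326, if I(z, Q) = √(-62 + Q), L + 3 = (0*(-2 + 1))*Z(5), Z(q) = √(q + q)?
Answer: -19326 + √67 ≈ -19318.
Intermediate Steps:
Z(q) = √2*√q (Z(q) = √(2*q) = √2*√q)
L = -3 (L = -3 + (0*(-2 + 1))*(√2*√5) = -3 + (0*(-1))*√10 = -3 + 0*√10 = -3 + 0 = -3)
I(L, 129) - 1*19326 = √(-62 + 129) - 1*19326 = √67 - 19326 = -19326 + √67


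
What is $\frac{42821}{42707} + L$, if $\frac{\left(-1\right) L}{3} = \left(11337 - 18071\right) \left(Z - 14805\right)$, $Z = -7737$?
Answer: $- \frac{19448489478367}{42707} \approx -4.5539 \cdot 10^{8}$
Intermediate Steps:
$L = -455393484$ ($L = - 3 \left(11337 - 18071\right) \left(-7737 - 14805\right) = - 3 \left(\left(-6734\right) \left(-22542\right)\right) = \left(-3\right) 151797828 = -455393484$)
$\frac{42821}{42707} + L = \frac{42821}{42707} - 455393484 = - \frac{19448489478367}{42707}$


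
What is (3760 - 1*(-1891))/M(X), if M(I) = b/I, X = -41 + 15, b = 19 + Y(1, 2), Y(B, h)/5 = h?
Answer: -146926/29 ≈ -5066.4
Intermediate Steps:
Y(B, h) = 5*h
b = 29 (b = 19 + 5*2 = 19 + 10 = 29)
X = -26
M(I) = 29/I
(3760 - 1*(-1891))/M(X) = (3760 - 1*(-1891))/((29/(-26))) = (3760 + 1891)/((29*(-1/26))) = 5651/(-29/26) = 5651*(-26/29) = -146926/29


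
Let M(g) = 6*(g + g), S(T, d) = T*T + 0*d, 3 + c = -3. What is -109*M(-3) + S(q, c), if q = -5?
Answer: 3949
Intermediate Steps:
c = -6 (c = -3 - 3 = -6)
S(T, d) = T² (S(T, d) = T² + 0 = T²)
M(g) = 12*g (M(g) = 6*(2*g) = 12*g)
-109*M(-3) + S(q, c) = -1308*(-3) + (-5)² = -109*(-36) + 25 = 3924 + 25 = 3949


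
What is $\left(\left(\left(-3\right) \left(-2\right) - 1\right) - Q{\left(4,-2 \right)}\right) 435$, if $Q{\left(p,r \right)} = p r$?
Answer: $5655$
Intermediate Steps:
$\left(\left(\left(-3\right) \left(-2\right) - 1\right) - Q{\left(4,-2 \right)}\right) 435 = \left(\left(\left(-3\right) \left(-2\right) - 1\right) - 4 \left(-2\right)\right) 435 = \left(\left(6 - 1\right) - -8\right) 435 = \left(5 + 8\right) 435 = 13 \cdot 435 = 5655$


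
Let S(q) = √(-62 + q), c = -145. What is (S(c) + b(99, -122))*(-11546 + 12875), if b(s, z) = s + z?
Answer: -30567 + 3987*I*√23 ≈ -30567.0 + 19121.0*I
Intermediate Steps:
(S(c) + b(99, -122))*(-11546 + 12875) = (√(-62 - 145) + (99 - 122))*(-11546 + 12875) = (√(-207) - 23)*1329 = (3*I*√23 - 23)*1329 = (-23 + 3*I*√23)*1329 = -30567 + 3987*I*√23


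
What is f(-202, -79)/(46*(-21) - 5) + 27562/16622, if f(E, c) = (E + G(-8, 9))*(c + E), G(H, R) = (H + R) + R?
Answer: -435013721/8069981 ≈ -53.905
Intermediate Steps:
G(H, R) = H + 2*R
f(E, c) = (10 + E)*(E + c) (f(E, c) = (E + (-8 + 2*9))*(c + E) = (E + (-8 + 18))*(E + c) = (E + 10)*(E + c) = (10 + E)*(E + c))
f(-202, -79)/(46*(-21) - 5) + 27562/16622 = ((-202)² + 10*(-202) + 10*(-79) - 202*(-79))/(46*(-21) - 5) + 27562/16622 = (40804 - 2020 - 790 + 15958)/(-966 - 5) + 27562*(1/16622) = 53952/(-971) + 13781/8311 = 53952*(-1/971) + 13781/8311 = -53952/971 + 13781/8311 = -435013721/8069981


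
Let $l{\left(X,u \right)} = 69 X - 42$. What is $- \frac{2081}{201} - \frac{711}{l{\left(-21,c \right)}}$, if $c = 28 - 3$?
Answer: $- \frac{986620}{99897} \approx -9.8764$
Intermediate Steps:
$c = 25$
$l{\left(X,u \right)} = -42 + 69 X$
$- \frac{2081}{201} - \frac{711}{l{\left(-21,c \right)}} = - \frac{2081}{201} - \frac{711}{-42 + 69 \left(-21\right)} = \left(-2081\right) \frac{1}{201} - \frac{711}{-42 - 1449} = - \frac{2081}{201} - \frac{711}{-1491} = - \frac{2081}{201} - - \frac{237}{497} = - \frac{2081}{201} + \frac{237}{497} = - \frac{986620}{99897}$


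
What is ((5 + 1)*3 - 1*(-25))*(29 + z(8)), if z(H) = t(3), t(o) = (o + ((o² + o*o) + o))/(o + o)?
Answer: 1419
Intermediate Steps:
t(o) = (2*o + 2*o²)/(2*o) (t(o) = (o + ((o² + o²) + o))/((2*o)) = (o + (2*o² + o))*(1/(2*o)) = (o + (o + 2*o²))*(1/(2*o)) = (2*o + 2*o²)*(1/(2*o)) = (2*o + 2*o²)/(2*o))
z(H) = 4 (z(H) = 1 + 3 = 4)
((5 + 1)*3 - 1*(-25))*(29 + z(8)) = ((5 + 1)*3 - 1*(-25))*(29 + 4) = (6*3 + 25)*33 = (18 + 25)*33 = 43*33 = 1419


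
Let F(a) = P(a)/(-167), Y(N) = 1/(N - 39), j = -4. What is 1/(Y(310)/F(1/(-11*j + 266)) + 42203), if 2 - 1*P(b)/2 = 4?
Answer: 1084/45748219 ≈ 2.3695e-5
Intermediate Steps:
P(b) = -4 (P(b) = 4 - 2*4 = 4 - 8 = -4)
Y(N) = 1/(-39 + N)
F(a) = 4/167 (F(a) = -4/(-167) = -4*(-1/167) = 4/167)
1/(Y(310)/F(1/(-11*j + 266)) + 42203) = 1/(1/((-39 + 310)*(4/167)) + 42203) = 1/((167/4)/271 + 42203) = 1/((1/271)*(167/4) + 42203) = 1/(167/1084 + 42203) = 1/(45748219/1084) = 1084/45748219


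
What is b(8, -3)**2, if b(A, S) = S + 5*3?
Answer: 144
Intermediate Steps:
b(A, S) = 15 + S (b(A, S) = S + 15 = 15 + S)
b(8, -3)**2 = (15 - 3)**2 = 12**2 = 144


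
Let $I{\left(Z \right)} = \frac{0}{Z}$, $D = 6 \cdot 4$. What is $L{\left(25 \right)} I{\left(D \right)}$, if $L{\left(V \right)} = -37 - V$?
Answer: $0$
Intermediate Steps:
$D = 24$
$I{\left(Z \right)} = 0$
$L{\left(25 \right)} I{\left(D \right)} = \left(-37 - 25\right) 0 = \left(-62\right) 0 = 0$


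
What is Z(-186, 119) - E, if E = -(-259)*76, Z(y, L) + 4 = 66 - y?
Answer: -19436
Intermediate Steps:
Z(y, L) = 62 - y (Z(y, L) = -4 + (66 - y) = 62 - y)
E = 19684 (E = -1*(-19684) = 19684)
Z(-186, 119) - E = (62 - 1*(-186)) - 1*19684 = (62 + 186) - 19684 = 248 - 19684 = -19436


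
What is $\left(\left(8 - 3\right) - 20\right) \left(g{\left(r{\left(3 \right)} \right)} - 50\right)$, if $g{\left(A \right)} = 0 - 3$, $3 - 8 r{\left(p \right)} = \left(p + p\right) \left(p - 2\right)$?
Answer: $795$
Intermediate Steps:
$r{\left(p \right)} = \frac{3}{8} - \frac{p \left(-2 + p\right)}{4}$ ($r{\left(p \right)} = \frac{3}{8} - \frac{\left(p + p\right) \left(p - 2\right)}{8} = \frac{3}{8} - \frac{2 p \left(-2 + p\right)}{8} = \frac{3}{8} - \frac{p \left(-2 + p\right)}{4}$)
$g{\left(A \right)} = -3$
$\left(\left(8 - 3\right) - 20\right) \left(g{\left(r{\left(3 \right)} \right)} - 50\right) = \left(\left(8 - 3\right) - 20\right) \left(-3 - 50\right) = \left(5 - 20\right) \left(-53\right) = \left(-15\right) \left(-53\right) = 795$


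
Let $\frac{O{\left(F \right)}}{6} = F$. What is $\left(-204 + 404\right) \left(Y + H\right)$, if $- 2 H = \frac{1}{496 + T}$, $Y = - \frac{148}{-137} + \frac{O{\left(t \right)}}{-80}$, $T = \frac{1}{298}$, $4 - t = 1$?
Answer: $\frac{3459821315}{20249833} \approx 170.86$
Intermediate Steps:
$t = 3$ ($t = 4 - 1 = 3$)
$O{\left(F \right)} = 6 F$
$T = \frac{1}{298} \approx 0.0033557$
$Y = \frac{4687}{5480}$ ($Y = - \frac{148}{-137} + \frac{6 \cdot 3}{-80} = \left(-148\right) \left(- \frac{1}{137}\right) + 18 \left(- \frac{1}{80}\right) = \frac{148}{137} - \frac{9}{40} = \frac{4687}{5480} \approx 0.85529$)
$H = - \frac{149}{147809}$ ($H = - \frac{1}{2 \left(496 + \frac{1}{298}\right)} = - \frac{1}{2 \cdot \frac{147809}{298}} = \left(- \frac{1}{2}\right) \frac{298}{147809} = - \frac{149}{147809} \approx -0.0010081$)
$\left(-204 + 404\right) \left(Y + H\right) = \left(-204 + 404\right) \left(\frac{4687}{5480} - \frac{149}{147809}\right) = 200 \cdot \frac{691964263}{809993320} = \frac{3459821315}{20249833}$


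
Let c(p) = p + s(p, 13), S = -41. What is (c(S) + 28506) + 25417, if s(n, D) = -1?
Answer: 53881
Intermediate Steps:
c(p) = -1 + p (c(p) = p - 1 = -1 + p)
(c(S) + 28506) + 25417 = ((-1 - 41) + 28506) + 25417 = (-42 + 28506) + 25417 = 28464 + 25417 = 53881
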